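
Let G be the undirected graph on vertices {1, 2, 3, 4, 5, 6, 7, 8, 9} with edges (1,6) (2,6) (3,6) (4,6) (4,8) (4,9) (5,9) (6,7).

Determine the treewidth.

A width-1 tree decomposition is:
Bags: B1 = {3, 6}  B2 = {2, 6}  B3 = {4, 6}  B4 = {4, 9}  B5 = {5, 9}  B6 = {1, 6}  B7 = {6, 7}  B8 = {4, 8}
Tree: B1–B2, B1–B3, B3–B4, B4–B5, B1–B6, B1–B7, B4–B8
Every bag has size at most 2, so the width is 2 − 1 = 1 and tw(G) ≤ 1. Since G has at least one edge (e.g. 6–3), it is not an edgeless graph, so tw(G) ≥ 1. Hence tw(G) = 1 exactly.

1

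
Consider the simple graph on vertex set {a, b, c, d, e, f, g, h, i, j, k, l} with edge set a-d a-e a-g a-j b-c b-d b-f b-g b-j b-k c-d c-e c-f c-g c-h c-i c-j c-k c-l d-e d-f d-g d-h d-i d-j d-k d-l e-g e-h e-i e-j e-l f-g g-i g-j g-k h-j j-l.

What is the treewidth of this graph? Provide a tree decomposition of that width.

Treewidth 4.
Bags: B1 = {b, c, d, f, g}  B2 = {b, c, d, g, j}  B3 = {c, d, e, g, j}  B4 = {c, d, e, h, j}  B5 = {c, d, e, g, i}  B6 = {b, c, d, g, k}  B7 = {c, d, e, j, l}  B8 = {a, d, e, g, j}
Tree: B1–B2, B2–B3, B3–B4, B3–B5, B2–B6, B4–B7, B3–B8

Every bag has size at most 5, so the width is 5 − 1 = 4 and tw(G) ≤ 4. On the other hand G contains the 5-clique {c, d, e, g, j}. A clique must lie in a single bag of any decomposition, so no decomposition can have width below 4. Combining the bounds, tw(G) = 4.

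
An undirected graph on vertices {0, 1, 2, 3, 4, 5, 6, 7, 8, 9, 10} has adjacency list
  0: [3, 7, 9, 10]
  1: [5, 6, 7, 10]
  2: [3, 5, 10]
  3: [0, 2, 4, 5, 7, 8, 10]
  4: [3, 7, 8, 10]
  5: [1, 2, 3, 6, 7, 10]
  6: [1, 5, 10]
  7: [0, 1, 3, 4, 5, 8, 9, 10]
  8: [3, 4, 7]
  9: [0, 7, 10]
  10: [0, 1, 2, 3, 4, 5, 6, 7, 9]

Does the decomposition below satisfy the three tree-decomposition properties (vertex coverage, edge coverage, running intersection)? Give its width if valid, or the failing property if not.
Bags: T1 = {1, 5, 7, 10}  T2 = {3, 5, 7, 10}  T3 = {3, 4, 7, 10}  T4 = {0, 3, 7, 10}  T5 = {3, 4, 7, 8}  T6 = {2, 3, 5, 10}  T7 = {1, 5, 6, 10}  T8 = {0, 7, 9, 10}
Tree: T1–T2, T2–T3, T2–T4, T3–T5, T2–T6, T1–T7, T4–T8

Yes; width 3.

Checking the three conditions: (i) the bags cover all of {0, 1, 2, 3, 4, 5, 6, 7, 8, 9, 10}; (ii) for each edge, some bag contains both endpoints; (iii) the bags containing any fixed vertex form a subtree. All hold, so the decomposition is valid with width 4 − 1 = 3.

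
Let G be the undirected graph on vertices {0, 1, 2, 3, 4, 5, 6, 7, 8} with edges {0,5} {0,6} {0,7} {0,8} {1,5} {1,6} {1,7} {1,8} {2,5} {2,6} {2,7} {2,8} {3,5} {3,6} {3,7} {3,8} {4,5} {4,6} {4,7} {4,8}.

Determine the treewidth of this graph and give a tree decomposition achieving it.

Treewidth 4.
Bags: B1 = {4, 5, 6, 7, 8}  B2 = {1, 5, 6, 7, 8}  B3 = {2, 5, 6, 7, 8}  B4 = {3, 5, 6, 7, 8}  B5 = {0, 5, 6, 7, 8}
Tree: B1–B2, B2–B3, B3–B4, B4–B5

Each bag holds 5 vertices, so the decomposition has width 4, which upper-bounds the treewidth. For the lower bound: the 5 vertex sets {4,7}, {1,5}, {2,6}, {8}, {3} are disjoint, each induces a connected subgraph, and every pair is joined by at least one edge of G. Contracting each set to a single vertex therefore yields K_{5} as a minor, and since treewidth is minor-monotone, tw(G) ≥ tw(K_{5}) = 4. Therefore the treewidth is 4.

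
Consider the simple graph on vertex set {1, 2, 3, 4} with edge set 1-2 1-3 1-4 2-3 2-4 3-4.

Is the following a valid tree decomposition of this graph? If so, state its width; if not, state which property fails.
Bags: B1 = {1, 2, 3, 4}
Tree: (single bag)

Vertex coverage: the bags together contain {1, 2, 3, 4}, the full vertex set. Edge coverage: each edge of G has both endpoints in at least one bag. Running intersection: for every vertex, the bags containing it form a connected subtree. All three properties hold, so this is a valid tree decomposition of width max|bag| − 1 = 3, and hence tw(G) ≤ 3.

Yes; width 3.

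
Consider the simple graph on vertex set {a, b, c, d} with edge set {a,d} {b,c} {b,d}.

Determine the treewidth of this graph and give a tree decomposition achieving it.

Every bag has size at most 2, so the width is 2 − 1 = 1 and tw(G) ≤ 1. G has an edge, so its treewidth is at least 1. Hence tw(G) = 1 exactly.

Treewidth 1.
One such decomposition:
Bags: B1 = {b, c}  B2 = {b, d}  B3 = {a, d}
Tree: B1–B2, B2–B3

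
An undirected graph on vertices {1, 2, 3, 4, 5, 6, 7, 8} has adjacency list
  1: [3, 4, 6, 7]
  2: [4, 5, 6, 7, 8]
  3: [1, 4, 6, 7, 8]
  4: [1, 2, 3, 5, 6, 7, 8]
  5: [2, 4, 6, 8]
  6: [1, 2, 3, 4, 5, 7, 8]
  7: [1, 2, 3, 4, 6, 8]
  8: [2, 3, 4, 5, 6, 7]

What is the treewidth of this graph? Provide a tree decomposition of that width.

Each bag holds 5 vertices, so the decomposition has width 4, which upper-bounds the treewidth. Conversely, {2, 4, 5, 6, 8} is a clique of size 5, and the vertices of any clique must share a bag in every tree decomposition; so some bag has ≥ 5 vertices and tw(G) ≥ 4. Therefore the treewidth is 4.

Treewidth 4.
Bags: B1 = {2, 4, 6, 7, 8}  B2 = {3, 4, 6, 7, 8}  B3 = {2, 4, 5, 6, 8}  B4 = {1, 3, 4, 6, 7}
Tree: B1–B2, B1–B3, B2–B4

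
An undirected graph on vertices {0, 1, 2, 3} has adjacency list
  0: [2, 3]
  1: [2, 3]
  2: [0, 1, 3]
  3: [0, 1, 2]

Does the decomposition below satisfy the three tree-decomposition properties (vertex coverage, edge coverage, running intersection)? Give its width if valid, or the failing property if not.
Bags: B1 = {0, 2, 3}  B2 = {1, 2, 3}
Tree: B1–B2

Vertex coverage: the bags together contain {0, 1, 2, 3}, the full vertex set. Edge coverage: each edge of G has both endpoints in at least one bag. Running intersection: for every vertex, the bags containing it form a connected subtree. All three properties hold, so this is a valid tree decomposition of width max|bag| − 1 = 2, and hence tw(G) ≤ 2.

Yes; width 2.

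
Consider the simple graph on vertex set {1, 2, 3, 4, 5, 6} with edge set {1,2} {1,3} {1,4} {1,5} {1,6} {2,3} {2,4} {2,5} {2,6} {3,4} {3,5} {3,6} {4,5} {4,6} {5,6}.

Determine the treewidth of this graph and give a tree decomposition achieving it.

With just one bag of size 6, the width is 6 − 1 = 5, so tw(G) ≤ 5. Conversely, {1, 2, 3, 4, 5, 6} is a clique of size 6, and the vertices of any clique must share a bag in every tree decomposition; so some bag has ≥ 6 vertices and tw(G) ≥ 5. Combining the bounds, tw(G) = 5.

Treewidth 5.
One optimal decomposition is:
Bags: B1 = {1, 2, 3, 4, 5, 6}
Tree: (single bag)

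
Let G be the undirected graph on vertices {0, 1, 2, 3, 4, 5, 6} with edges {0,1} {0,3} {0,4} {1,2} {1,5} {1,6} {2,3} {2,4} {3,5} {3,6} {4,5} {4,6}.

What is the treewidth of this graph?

A width-3 tree decomposition is:
Bags: B1 = {1, 3, 4, 6}  B2 = {1, 3, 4, 5}  B3 = {0, 1, 3, 4}  B4 = {1, 2, 3, 4}
Tree: B1–B2, B2–B3, B3–B4
Every bag has size at most 4, so the width is 4 − 1 = 3 and tw(G) ≤ 3. For the lower bound: the 4 vertex sets {4,6}, {3,5}, {1}, {0} are disjoint, each induces a connected subgraph, and every pair is joined by at least one edge of G. Contracting each set to a single vertex therefore yields K_{4} as a minor, and since treewidth is minor-monotone, tw(G) ≥ tw(K_{4}) = 3. Hence tw(G) = 3 exactly.

3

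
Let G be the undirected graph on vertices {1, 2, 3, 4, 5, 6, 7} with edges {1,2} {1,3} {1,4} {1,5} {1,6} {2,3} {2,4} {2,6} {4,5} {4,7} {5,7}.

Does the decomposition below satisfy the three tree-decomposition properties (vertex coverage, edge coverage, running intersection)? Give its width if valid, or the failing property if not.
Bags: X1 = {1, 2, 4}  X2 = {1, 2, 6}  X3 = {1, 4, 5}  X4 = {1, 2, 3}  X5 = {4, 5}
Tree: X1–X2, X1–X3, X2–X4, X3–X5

No — vertex 7 appears in no bag.

A tree decomposition must satisfy three properties: every vertex lies in some bag; for every edge, both endpoints lie together in some bag; and for every vertex, the bags containing it form a connected subtree. Here vertex 7 appears in no bag, so the decomposition is invalid.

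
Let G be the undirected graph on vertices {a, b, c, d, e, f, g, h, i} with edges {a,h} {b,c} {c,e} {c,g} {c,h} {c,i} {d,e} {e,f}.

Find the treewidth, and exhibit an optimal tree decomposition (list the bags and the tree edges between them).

Treewidth 1.
Bags: B1 = {c, h}  B2 = {c, e}  B3 = {c, i}  B4 = {a, h}  B5 = {c, g}  B6 = {b, c}  B7 = {d, e}  B8 = {e, f}
Tree: B1–B2, B2–B3, B1–B4, B3–B5, B1–B6, B2–B7, B2–B8

Every bag has size at most 2, so the width is 2 − 1 = 1 and tw(G) ≤ 1. Any graph with an edge has treewidth ≥ 1, and G has the edge h–c. Therefore the treewidth is 1.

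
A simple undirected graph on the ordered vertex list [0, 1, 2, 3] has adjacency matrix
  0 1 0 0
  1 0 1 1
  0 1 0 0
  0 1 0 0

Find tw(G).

A width-1 tree decomposition is:
Bags: B1 = {0, 1}  B2 = {1, 3}  B3 = {1, 2}
Tree: B1–B2, B2–B3
Every bag has size at most 2, so the width is 2 − 1 = 1 and tw(G) ≤ 1. Any graph with an edge has treewidth ≥ 1, and G has the edge 1–0. Therefore the treewidth is 1.

1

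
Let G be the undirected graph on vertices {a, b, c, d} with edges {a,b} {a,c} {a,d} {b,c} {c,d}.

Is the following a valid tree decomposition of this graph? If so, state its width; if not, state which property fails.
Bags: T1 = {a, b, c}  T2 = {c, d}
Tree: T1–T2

No — edge (a,d) lies in no bag.

A tree decomposition must satisfy three properties: every vertex lies in some bag; for every edge, both endpoints lie together in some bag; and for every vertex, the bags containing it form a connected subtree. Here edge (a,d) lies in no bag, so the decomposition is invalid.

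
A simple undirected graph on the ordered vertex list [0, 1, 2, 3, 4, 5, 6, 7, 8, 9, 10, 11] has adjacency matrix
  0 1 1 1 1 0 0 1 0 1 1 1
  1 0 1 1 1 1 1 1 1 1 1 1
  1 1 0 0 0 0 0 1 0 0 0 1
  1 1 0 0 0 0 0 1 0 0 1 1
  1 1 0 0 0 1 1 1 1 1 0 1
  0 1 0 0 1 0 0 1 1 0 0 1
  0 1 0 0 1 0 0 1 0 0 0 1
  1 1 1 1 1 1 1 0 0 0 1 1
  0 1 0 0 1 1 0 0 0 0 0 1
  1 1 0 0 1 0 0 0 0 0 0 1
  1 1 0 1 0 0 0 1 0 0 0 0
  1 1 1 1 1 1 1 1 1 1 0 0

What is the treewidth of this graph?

A width-4 tree decomposition is:
Bags: B1 = {0, 1, 3, 7, 11}  B2 = {0, 1, 2, 7, 11}  B3 = {0, 1, 4, 7, 11}  B4 = {1, 4, 5, 7, 11}  B5 = {0, 1, 3, 7, 10}  B6 = {1, 4, 6, 7, 11}  B7 = {0, 1, 4, 9, 11}  B8 = {1, 4, 5, 8, 11}
Tree: B1–B2, B2–B3, B3–B4, B1–B5, B4–B6, B3–B7, B4–B8
The largest bag has 5 vertices, giving width 4; this decomposition certifies tw(G) ≤ 4. Conversely, {0, 1, 3, 7, 10} is a clique of size 5, and the vertices of any clique must share a bag in every tree decomposition; so some bag has ≥ 5 vertices and tw(G) ≥ 4. The upper and lower bounds meet at 4, so that is the treewidth.

4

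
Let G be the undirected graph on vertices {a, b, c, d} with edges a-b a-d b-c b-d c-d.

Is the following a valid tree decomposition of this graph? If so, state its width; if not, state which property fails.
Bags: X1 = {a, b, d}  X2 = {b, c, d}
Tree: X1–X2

Every vertex of G appears in some bag (union = {a, b, c, d}); every edge is covered by a bag; and for each vertex v the set of bags containing v is connected in the bag tree. The decomposition is therefore valid. The largest bag has 3 vertices, so the width is 2.

Yes; width 2.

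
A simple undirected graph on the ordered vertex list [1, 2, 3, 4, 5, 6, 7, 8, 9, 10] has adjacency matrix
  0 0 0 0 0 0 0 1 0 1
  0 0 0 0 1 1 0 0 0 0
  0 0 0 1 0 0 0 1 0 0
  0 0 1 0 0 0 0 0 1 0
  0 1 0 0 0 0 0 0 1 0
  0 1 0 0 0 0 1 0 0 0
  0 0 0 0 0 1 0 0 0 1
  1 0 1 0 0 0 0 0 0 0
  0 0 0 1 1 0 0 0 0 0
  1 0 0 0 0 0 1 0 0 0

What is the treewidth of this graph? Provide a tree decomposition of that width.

Every bag has size at most 3, so the width is 3 − 1 = 2 and tw(G) ≤ 2. Since 6–2–5–9–4–3–8–1–10–7–6 is a cycle in G, G is not acyclic. Forests are exactly the graphs of treewidth ≤ 1, so tw(G) ≥ 2. Hence tw(G) = 2 exactly.

Treewidth 2.
One optimal decomposition is:
Bags: B1 = {2, 5, 6}  B2 = {5, 6, 9}  B3 = {4, 6, 9}  B4 = {3, 4, 6}  B5 = {3, 6, 8}  B6 = {1, 6, 8}  B7 = {1, 6, 10}  B8 = {6, 7, 10}
Tree: B1–B2, B2–B3, B3–B4, B4–B5, B5–B6, B6–B7, B7–B8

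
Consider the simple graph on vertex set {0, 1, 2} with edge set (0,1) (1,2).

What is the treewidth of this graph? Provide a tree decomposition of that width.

Every bag has size at most 2, so the width is 2 − 1 = 1 and tw(G) ≤ 1. G has an edge, so its treewidth is at least 1. Combining the bounds, tw(G) = 1.

Treewidth 1.
Bags: B1 = {0, 1}  B2 = {1, 2}
Tree: B1–B2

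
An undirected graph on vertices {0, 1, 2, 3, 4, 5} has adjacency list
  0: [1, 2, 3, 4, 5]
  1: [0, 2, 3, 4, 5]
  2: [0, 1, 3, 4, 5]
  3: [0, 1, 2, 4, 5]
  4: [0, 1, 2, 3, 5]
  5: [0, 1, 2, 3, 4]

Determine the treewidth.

5

A width-5 tree decomposition is:
Bags: B1 = {0, 1, 2, 3, 4, 5}
Tree: (single bag)
With just one bag of size 6, the width is 6 − 1 = 5, so tw(G) ≤ 5. On the other hand G contains the 6-clique {0, 1, 2, 3, 4, 5}. A clique must lie in a single bag of any decomposition, so no decomposition can have width below 5. Combining the bounds, tw(G) = 5.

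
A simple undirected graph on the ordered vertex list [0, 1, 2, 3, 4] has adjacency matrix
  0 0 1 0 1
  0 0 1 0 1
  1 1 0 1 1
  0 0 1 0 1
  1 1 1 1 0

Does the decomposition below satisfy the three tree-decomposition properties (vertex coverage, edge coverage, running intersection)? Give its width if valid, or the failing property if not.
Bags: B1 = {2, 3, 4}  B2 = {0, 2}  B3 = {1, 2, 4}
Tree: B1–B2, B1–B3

No — edge (4,0) lies in no bag.

A tree decomposition must satisfy three properties: every vertex lies in some bag; for every edge, both endpoints lie together in some bag; and for every vertex, the bags containing it form a connected subtree. Here edge (4,0) lies in no bag, so the decomposition is invalid.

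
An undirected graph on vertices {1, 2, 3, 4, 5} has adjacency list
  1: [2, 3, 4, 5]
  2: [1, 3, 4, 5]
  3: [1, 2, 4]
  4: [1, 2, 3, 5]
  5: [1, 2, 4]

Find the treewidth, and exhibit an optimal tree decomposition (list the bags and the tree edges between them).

Treewidth 3.
One such decomposition:
Bags: B1 = {1, 2, 3, 4}  B2 = {1, 2, 4, 5}
Tree: B1–B2

The largest bag has 4 vertices, giving width 3; this decomposition certifies tw(G) ≤ 3. Conversely, {1, 2, 3, 4} is a clique of size 4, and the vertices of any clique must share a bag in every tree decomposition; so some bag has ≥ 4 vertices and tw(G) ≥ 3. Hence tw(G) = 3 exactly.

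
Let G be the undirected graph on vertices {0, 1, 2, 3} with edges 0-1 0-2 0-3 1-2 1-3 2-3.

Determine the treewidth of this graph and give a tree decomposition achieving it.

Treewidth 3.
One optimal decomposition is:
Bags: B1 = {0, 1, 2, 3}
Tree: (single bag)

With just one bag of size 4, the width is 4 − 1 = 3, so tw(G) ≤ 3. Conversely, {0, 1, 2, 3} is a clique of size 4, and the vertices of any clique must share a bag in every tree decomposition; so some bag has ≥ 4 vertices and tw(G) ≥ 3. Hence tw(G) = 3 exactly.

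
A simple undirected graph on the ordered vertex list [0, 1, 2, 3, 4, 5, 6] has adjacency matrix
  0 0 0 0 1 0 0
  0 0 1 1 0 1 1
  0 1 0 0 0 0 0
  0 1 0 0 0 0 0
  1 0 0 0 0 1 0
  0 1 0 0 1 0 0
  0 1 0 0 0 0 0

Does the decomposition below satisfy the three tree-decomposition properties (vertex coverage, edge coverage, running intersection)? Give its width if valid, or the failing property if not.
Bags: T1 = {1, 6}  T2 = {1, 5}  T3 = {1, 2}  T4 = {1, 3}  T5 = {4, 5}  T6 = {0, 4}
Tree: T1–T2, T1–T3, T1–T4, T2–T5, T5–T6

Every vertex of G appears in some bag (union = {0, 1, 2, 3, 4, 5, 6}); every edge is covered by a bag; and for each vertex v the set of bags containing v is connected in the bag tree. The decomposition is therefore valid. The largest bag has 2 vertices, so the width is 1.

Yes; width 1.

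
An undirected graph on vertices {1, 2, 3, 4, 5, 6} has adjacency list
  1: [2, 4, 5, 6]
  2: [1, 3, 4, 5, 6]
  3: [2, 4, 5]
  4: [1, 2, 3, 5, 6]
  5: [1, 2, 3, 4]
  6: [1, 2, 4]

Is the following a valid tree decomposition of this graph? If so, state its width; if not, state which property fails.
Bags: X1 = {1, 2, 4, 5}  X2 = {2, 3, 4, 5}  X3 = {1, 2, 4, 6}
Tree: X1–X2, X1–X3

Checking the three conditions: (i) the bags cover all of {1, 2, 3, 4, 5, 6}; (ii) for each edge, some bag contains both endpoints; (iii) the bags containing any fixed vertex form a subtree. All hold, so the decomposition is valid with width 4 − 1 = 3.

Yes; width 3.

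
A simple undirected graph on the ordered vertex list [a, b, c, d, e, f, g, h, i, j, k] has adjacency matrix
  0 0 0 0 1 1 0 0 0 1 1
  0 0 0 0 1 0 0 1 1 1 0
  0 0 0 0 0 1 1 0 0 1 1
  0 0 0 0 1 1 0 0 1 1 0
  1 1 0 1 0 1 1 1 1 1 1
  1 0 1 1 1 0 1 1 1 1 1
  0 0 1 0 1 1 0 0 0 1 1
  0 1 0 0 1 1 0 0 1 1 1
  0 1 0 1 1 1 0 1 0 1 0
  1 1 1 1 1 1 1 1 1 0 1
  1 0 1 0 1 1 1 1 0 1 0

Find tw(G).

4

A width-4 tree decomposition is:
Bags: B1 = {e, f, h, i, j}  B2 = {e, f, h, j, k}  B3 = {b, e, h, i, j}  B4 = {d, e, f, i, j}  B5 = {e, f, g, j, k}  B6 = {a, e, f, j, k}  B7 = {c, f, g, j, k}
Tree: B1–B2, B1–B3, B1–B4, B2–B5, B5–B6, B5–B7
Each bag holds 5 vertices, so the decomposition has width 4, which upper-bounds the treewidth. Conversely, {d, e, f, i, j} is a clique of size 5, and the vertices of any clique must share a bag in every tree decomposition; so some bag has ≥ 5 vertices and tw(G) ≥ 4. Hence tw(G) = 4 exactly.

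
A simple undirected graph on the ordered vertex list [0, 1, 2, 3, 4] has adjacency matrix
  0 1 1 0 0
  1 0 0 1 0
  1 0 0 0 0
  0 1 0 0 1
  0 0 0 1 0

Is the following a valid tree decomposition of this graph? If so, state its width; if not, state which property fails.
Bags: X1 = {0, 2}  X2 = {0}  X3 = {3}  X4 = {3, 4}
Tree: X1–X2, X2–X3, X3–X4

A tree decomposition must satisfy three properties: every vertex lies in some bag; for every edge, both endpoints lie together in some bag; and for every vertex, the bags containing it form a connected subtree. Here vertex 1 appears in no bag, so the decomposition is invalid.

No — vertex 1 appears in no bag.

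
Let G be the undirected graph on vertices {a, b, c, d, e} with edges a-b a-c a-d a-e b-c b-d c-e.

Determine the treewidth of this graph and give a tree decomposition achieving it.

The largest bag has 3 vertices, giving width 2; this decomposition certifies tw(G) ≤ 2. Conversely, {a, b, d} is a clique of size 3, and the vertices of any clique must share a bag in every tree decomposition; so some bag has ≥ 3 vertices and tw(G) ≥ 2. Therefore the treewidth is 2.

Treewidth 2.
Bags: B1 = {a, b, c}  B2 = {a, c, e}  B3 = {a, b, d}
Tree: B1–B2, B1–B3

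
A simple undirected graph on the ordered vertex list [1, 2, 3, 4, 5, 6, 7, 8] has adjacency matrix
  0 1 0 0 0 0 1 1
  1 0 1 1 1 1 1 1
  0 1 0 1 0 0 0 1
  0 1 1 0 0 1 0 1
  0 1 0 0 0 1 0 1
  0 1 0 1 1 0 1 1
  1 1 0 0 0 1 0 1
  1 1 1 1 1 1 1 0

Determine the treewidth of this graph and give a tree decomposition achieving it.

Every bag has size at most 4, so the width is 4 − 1 = 3 and tw(G) ≤ 3. For the lower bound, the 4 vertices {1, 2, 7, 8} are pairwise adjacent, and any tree decomposition puts a clique entirely inside one bag — forcing width ≥ 3. Therefore the treewidth is 3.

Treewidth 3.
One optimal decomposition is:
Bags: B1 = {2, 6, 7, 8}  B2 = {2, 5, 6, 8}  B3 = {2, 4, 6, 8}  B4 = {2, 3, 4, 8}  B5 = {1, 2, 7, 8}
Tree: B1–B2, B2–B3, B3–B4, B1–B5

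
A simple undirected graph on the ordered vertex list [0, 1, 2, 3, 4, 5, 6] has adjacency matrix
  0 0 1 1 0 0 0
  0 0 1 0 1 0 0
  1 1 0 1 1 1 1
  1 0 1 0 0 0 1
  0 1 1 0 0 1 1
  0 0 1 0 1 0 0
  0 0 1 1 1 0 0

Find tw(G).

2

A width-2 tree decomposition is:
Bags: B1 = {2, 4, 6}  B2 = {2, 3, 6}  B3 = {2, 4, 5}  B4 = {1, 2, 4}  B5 = {0, 2, 3}
Tree: B1–B2, B1–B3, B1–B4, B2–B5
Every bag has size at most 3, so the width is 3 − 1 = 2 and tw(G) ≤ 2. On the other hand G contains the 3-clique {0, 2, 3}. A clique must lie in a single bag of any decomposition, so no decomposition can have width below 2. Combining the bounds, tw(G) = 2.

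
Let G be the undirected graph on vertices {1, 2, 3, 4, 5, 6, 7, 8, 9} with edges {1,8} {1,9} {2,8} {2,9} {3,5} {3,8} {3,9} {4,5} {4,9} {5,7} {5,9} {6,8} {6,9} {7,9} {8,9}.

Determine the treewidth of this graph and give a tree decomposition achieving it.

The largest bag has 3 vertices, giving width 2; this decomposition certifies tw(G) ≤ 2. Conversely, {1, 8, 9} is a clique of size 3, and the vertices of any clique must share a bag in every tree decomposition; so some bag has ≥ 3 vertices and tw(G) ≥ 2. The upper and lower bounds meet at 2, so that is the treewidth.

Treewidth 2.
One optimal decomposition is:
Bags: B1 = {3, 8, 9}  B2 = {3, 5, 9}  B3 = {6, 8, 9}  B4 = {1, 8, 9}  B5 = {4, 5, 9}  B6 = {2, 8, 9}  B7 = {5, 7, 9}
Tree: B1–B2, B1–B3, B1–B4, B2–B5, B3–B6, B5–B7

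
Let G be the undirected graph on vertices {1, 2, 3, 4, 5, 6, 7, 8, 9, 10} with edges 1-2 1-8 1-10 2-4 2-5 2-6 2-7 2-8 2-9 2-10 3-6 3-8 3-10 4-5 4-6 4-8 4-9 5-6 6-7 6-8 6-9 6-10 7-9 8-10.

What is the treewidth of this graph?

A width-3 tree decomposition is:
Bags: B1 = {2, 4, 6, 8}  B2 = {2, 4, 6, 9}  B3 = {2, 4, 5, 6}  B4 = {2, 6, 8, 10}  B5 = {1, 2, 8, 10}  B6 = {3, 6, 8, 10}  B7 = {2, 6, 7, 9}
Tree: B1–B2, B1–B3, B1–B4, B4–B5, B4–B6, B2–B7
Each bag holds 4 vertices, so the decomposition has width 3, which upper-bounds the treewidth. For the lower bound, the 4 vertices {1, 2, 8, 10} are pairwise adjacent, and any tree decomposition puts a clique entirely inside one bag — forcing width ≥ 3. The upper and lower bounds meet at 3, so that is the treewidth.

3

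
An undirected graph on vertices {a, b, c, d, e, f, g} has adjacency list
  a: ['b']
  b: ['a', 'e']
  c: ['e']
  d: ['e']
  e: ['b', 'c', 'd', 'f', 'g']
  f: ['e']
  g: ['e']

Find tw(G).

A width-1 tree decomposition is:
Bags: B1 = {c, e}  B2 = {e, g}  B3 = {d, e}  B4 = {b, e}  B5 = {e, f}  B6 = {a, b}
Tree: B1–B2, B1–B3, B3–B4, B4–B5, B4–B6
Every bag has size at most 2, so the width is 2 − 1 = 1 and tw(G) ≤ 1. Since G has at least one edge (e.g. c–e), it is not an edgeless graph, so tw(G) ≥ 1. Hence tw(G) = 1 exactly.

1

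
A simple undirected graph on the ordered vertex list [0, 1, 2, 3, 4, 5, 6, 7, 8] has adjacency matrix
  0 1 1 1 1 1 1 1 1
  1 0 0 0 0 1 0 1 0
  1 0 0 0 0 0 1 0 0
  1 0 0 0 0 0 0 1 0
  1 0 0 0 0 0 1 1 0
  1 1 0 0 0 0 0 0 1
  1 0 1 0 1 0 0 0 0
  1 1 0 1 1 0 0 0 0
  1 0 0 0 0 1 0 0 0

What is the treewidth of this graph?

A width-2 tree decomposition is:
Bags: B1 = {0, 1, 7}  B2 = {0, 1, 5}  B3 = {0, 3, 7}  B4 = {0, 4, 7}  B5 = {0, 4, 6}  B6 = {0, 5, 8}  B7 = {0, 2, 6}
Tree: B1–B2, B1–B3, B1–B4, B4–B5, B2–B6, B5–B7
Every bag has size at most 3, so the width is 3 − 1 = 2 and tw(G) ≤ 2. For the lower bound, the 3 vertices {0, 2, 6} are pairwise adjacent, and any tree decomposition puts a clique entirely inside one bag — forcing width ≥ 2. The upper and lower bounds meet at 2, so that is the treewidth.

2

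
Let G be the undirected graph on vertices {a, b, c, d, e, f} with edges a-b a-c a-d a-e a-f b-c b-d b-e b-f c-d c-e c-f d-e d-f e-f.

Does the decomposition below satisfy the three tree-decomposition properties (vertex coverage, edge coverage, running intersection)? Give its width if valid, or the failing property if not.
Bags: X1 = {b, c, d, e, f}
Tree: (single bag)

No — vertex a appears in no bag.

A tree decomposition must satisfy three properties: every vertex lies in some bag; for every edge, both endpoints lie together in some bag; and for every vertex, the bags containing it form a connected subtree. Here vertex a appears in no bag, so the decomposition is invalid.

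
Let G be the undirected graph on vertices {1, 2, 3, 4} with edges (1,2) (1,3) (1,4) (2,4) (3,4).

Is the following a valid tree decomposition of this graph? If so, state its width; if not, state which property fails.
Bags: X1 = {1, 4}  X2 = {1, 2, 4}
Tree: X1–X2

A tree decomposition must satisfy three properties: every vertex lies in some bag; for every edge, both endpoints lie together in some bag; and for every vertex, the bags containing it form a connected subtree. Here vertex 3 appears in no bag, so the decomposition is invalid.

No — vertex 3 appears in no bag.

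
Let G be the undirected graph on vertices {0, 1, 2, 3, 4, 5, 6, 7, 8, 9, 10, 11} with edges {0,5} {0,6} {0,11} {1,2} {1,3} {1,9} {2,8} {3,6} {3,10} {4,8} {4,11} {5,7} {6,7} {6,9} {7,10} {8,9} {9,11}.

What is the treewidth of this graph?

3

A width-3 tree decomposition is:
Bags: B1 = {3, 5, 7, 10}  B2 = {3, 5, 6, 7}  B3 = {0, 3, 5, 6}  B4 = {0, 1, 3, 6}  B5 = {0, 1, 6, 9}  B6 = {0, 1, 9, 11}  B7 = {1, 2, 9, 11}  B8 = {2, 8, 9, 11}  B9 = {2, 4, 8, 11}
Tree: B1–B2, B2–B3, B3–B4, B4–B5, B5–B6, B6–B7, B7–B8, B8–B9
Each bag holds 4 vertices, so the decomposition has width 3, which upper-bounds the treewidth. For the lower bound: the 4 vertex sets {5,7,10}, {3}, {6}, {0,1,9,11} are disjoint, each induces a connected subgraph, and every pair is joined by at least one edge of G. Contracting each set to a single vertex therefore yields K_{4} as a minor, and since treewidth is minor-monotone, tw(G) ≥ tw(K_{4}) = 3. Hence tw(G) = 3 exactly.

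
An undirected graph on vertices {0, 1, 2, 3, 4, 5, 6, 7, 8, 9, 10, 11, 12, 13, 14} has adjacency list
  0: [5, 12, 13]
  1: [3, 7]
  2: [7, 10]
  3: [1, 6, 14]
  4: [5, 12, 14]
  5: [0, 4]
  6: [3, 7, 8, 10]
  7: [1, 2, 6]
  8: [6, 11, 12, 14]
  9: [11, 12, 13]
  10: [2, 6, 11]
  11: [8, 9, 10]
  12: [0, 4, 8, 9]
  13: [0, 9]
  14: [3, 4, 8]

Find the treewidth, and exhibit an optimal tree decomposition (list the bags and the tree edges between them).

The largest bag has 4 vertices, giving width 3; this decomposition certifies tw(G) ≤ 3. For the lower bound: the 4 vertex sets {0,5,13}, {4}, {12}, {8,9,11,14} are disjoint, each induces a connected subgraph, and every pair is joined by at least one edge of G. Contracting each set to a single vertex therefore yields K_{4} as a minor, and since treewidth is minor-monotone, tw(G) ≥ tw(K_{4}) = 3. The upper and lower bounds meet at 3, so that is the treewidth.

Treewidth 3.
One optimal decomposition is:
Bags: B1 = {0, 4, 5, 13}  B2 = {0, 4, 12, 13}  B3 = {4, 9, 12, 13}  B4 = {4, 9, 12, 14}  B5 = {8, 9, 12, 14}  B6 = {8, 9, 11, 14}  B7 = {3, 8, 11, 14}  B8 = {3, 6, 8, 11}  B9 = {3, 6, 10, 11}  B10 = {1, 3, 6, 10}  B11 = {1, 6, 7, 10}  B12 = {1, 2, 7, 10}
Tree: B1–B2, B2–B3, B3–B4, B4–B5, B5–B6, B6–B7, B7–B8, B8–B9, B9–B10, B10–B11, B11–B12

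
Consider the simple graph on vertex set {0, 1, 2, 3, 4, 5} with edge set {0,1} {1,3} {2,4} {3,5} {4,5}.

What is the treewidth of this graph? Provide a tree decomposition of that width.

Every bag has size at most 2, so the width is 2 − 1 = 1 and tw(G) ≤ 1. Any graph with an edge has treewidth ≥ 1, and G has the edge 0–1. Therefore the treewidth is 1.

Treewidth 1.
Bags: B1 = {0, 1}  B2 = {1, 3}  B3 = {3, 5}  B4 = {4, 5}  B5 = {2, 4}
Tree: B1–B2, B2–B3, B3–B4, B4–B5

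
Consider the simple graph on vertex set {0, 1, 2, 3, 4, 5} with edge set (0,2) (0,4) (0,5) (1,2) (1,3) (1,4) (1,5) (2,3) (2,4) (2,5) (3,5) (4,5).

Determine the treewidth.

A width-3 tree decomposition is:
Bags: B1 = {1, 2, 4, 5}  B2 = {0, 2, 4, 5}  B3 = {1, 2, 3, 5}
Tree: B1–B2, B1–B3
Every bag has size at most 4, so the width is 4 − 1 = 3 and tw(G) ≤ 3. For the lower bound, the 4 vertices {0, 2, 4, 5} are pairwise adjacent, and any tree decomposition puts a clique entirely inside one bag — forcing width ≥ 3. Therefore the treewidth is 3.

3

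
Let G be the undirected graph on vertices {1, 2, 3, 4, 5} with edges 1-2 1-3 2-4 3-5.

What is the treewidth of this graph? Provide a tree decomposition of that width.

Treewidth 1.
One such decomposition:
Bags: B1 = {1, 2}  B2 = {2, 4}  B3 = {1, 3}  B4 = {3, 5}
Tree: B1–B2, B1–B3, B3–B4

Every bag has size at most 2, so the width is 2 − 1 = 1 and tw(G) ≤ 1. Any graph with an edge has treewidth ≥ 1, and G has the edge 2–1. Hence tw(G) = 1 exactly.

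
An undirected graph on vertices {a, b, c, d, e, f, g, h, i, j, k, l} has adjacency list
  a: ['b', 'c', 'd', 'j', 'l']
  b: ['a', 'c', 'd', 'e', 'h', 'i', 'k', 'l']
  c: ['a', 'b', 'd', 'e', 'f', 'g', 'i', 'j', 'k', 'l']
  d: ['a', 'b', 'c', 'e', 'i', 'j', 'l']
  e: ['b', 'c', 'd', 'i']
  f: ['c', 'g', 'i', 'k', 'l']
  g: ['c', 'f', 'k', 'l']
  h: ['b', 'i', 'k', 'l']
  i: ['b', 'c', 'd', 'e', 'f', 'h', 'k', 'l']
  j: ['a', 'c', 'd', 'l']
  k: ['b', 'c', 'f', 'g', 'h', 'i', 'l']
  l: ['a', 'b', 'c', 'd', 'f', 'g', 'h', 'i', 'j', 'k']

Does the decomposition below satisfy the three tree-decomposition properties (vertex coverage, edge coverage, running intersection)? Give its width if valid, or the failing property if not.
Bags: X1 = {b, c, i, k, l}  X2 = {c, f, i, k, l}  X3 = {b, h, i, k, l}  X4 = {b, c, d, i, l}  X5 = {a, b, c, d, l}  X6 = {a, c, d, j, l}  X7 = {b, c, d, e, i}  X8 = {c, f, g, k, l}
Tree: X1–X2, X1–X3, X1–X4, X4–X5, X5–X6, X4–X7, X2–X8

Vertex coverage: the bags together contain {a, b, c, d, e, f, g, h, i, j, k, l}, the full vertex set. Edge coverage: each edge of G has both endpoints in at least one bag. Running intersection: for every vertex, the bags containing it form a connected subtree. All three properties hold, so this is a valid tree decomposition of width max|bag| − 1 = 4, and hence tw(G) ≤ 4.

Yes; width 4.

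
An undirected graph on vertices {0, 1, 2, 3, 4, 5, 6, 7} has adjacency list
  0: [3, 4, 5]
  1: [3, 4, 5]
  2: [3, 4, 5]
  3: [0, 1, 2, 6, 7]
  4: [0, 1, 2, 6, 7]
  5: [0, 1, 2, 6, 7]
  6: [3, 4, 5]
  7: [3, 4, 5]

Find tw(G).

3

A width-3 tree decomposition is:
Bags: B1 = {3, 4, 5, 7}  B2 = {0, 3, 4, 5}  B3 = {2, 3, 4, 5}  B4 = {3, 4, 5, 6}  B5 = {1, 3, 4, 5}
Tree: B1–B2, B2–B3, B3–B4, B4–B5
The largest bag has 4 vertices, giving width 3; this decomposition certifies tw(G) ≤ 3. For the lower bound: the 4 vertex sets {3,7}, {0,5}, {4}, {2} are disjoint, each induces a connected subgraph, and every pair is joined by at least one edge of G. Contracting each set to a single vertex therefore yields K_{4} as a minor, and since treewidth is minor-monotone, tw(G) ≥ tw(K_{4}) = 3. Combining the bounds, tw(G) = 3.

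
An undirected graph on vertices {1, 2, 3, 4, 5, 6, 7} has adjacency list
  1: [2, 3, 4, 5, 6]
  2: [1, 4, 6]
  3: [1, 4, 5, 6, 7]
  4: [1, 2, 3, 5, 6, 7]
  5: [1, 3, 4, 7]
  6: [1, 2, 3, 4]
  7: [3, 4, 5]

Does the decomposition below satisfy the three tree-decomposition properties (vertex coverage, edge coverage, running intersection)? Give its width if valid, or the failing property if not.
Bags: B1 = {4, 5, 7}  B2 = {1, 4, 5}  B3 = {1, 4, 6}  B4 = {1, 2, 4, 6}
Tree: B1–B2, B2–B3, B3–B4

No — vertex 3 appears in no bag.

A tree decomposition must satisfy three properties: every vertex lies in some bag; for every edge, both endpoints lie together in some bag; and for every vertex, the bags containing it form a connected subtree. Here vertex 3 appears in no bag, so the decomposition is invalid.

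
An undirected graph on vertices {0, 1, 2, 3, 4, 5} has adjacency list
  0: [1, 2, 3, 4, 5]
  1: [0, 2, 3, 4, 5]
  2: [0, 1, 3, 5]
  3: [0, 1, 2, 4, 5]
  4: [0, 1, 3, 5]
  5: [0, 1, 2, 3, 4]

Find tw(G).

4

A width-4 tree decomposition is:
Bags: B1 = {0, 1, 3, 4, 5}  B2 = {0, 1, 2, 3, 5}
Tree: B1–B2
Every bag has size at most 5, so the width is 5 − 1 = 4 and tw(G) ≤ 4. For the lower bound, the 5 vertices {0, 1, 2, 3, 5} are pairwise adjacent, and any tree decomposition puts a clique entirely inside one bag — forcing width ≥ 4. The upper and lower bounds meet at 4, so that is the treewidth.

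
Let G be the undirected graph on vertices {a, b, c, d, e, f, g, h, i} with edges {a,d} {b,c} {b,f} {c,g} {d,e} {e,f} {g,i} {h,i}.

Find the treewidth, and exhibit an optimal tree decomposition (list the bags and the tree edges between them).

Treewidth 1.
One such decomposition:
Bags: B1 = {h, i}  B2 = {g, i}  B3 = {c, g}  B4 = {b, c}  B5 = {b, f}  B6 = {e, f}  B7 = {d, e}  B8 = {a, d}
Tree: B1–B2, B2–B3, B3–B4, B4–B5, B5–B6, B6–B7, B7–B8

Every bag has size at most 2, so the width is 2 − 1 = 1 and tw(G) ≤ 1. Since G has at least one edge (e.g. h–i), it is not an edgeless graph, so tw(G) ≥ 1. Therefore the treewidth is 1.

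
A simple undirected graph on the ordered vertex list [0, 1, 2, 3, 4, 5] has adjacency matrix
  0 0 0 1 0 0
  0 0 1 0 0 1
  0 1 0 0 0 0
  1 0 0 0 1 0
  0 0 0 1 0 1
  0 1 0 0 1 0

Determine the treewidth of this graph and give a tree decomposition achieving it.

Treewidth 1.
One optimal decomposition is:
Bags: B1 = {0, 3}  B2 = {3, 4}  B3 = {4, 5}  B4 = {1, 5}  B5 = {1, 2}
Tree: B1–B2, B2–B3, B3–B4, B4–B5

Every bag has size at most 2, so the width is 2 − 1 = 1 and tw(G) ≤ 1. G has an edge, so its treewidth is at least 1. Therefore the treewidth is 1.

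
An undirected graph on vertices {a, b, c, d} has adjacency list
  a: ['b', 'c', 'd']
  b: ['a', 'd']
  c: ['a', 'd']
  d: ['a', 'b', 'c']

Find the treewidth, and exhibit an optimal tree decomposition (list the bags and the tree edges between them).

Each bag holds 3 vertices, so the decomposition has width 2, which upper-bounds the treewidth. Conversely, {a, c, d} is a clique of size 3, and the vertices of any clique must share a bag in every tree decomposition; so some bag has ≥ 3 vertices and tw(G) ≥ 2. The upper and lower bounds meet at 2, so that is the treewidth.

Treewidth 2.
Bags: B1 = {a, b, d}  B2 = {a, c, d}
Tree: B1–B2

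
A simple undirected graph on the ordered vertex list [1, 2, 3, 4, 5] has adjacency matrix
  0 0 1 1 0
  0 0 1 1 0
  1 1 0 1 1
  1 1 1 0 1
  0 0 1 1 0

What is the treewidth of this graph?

A width-2 tree decomposition is:
Bags: B1 = {2, 3, 4}  B2 = {1, 3, 4}  B3 = {3, 4, 5}
Tree: B1–B2, B2–B3
The largest bag has 3 vertices, giving width 2; this decomposition certifies tw(G) ≤ 2. Conversely, {1, 3, 4} is a clique of size 3, and the vertices of any clique must share a bag in every tree decomposition; so some bag has ≥ 3 vertices and tw(G) ≥ 2. Hence tw(G) = 2 exactly.

2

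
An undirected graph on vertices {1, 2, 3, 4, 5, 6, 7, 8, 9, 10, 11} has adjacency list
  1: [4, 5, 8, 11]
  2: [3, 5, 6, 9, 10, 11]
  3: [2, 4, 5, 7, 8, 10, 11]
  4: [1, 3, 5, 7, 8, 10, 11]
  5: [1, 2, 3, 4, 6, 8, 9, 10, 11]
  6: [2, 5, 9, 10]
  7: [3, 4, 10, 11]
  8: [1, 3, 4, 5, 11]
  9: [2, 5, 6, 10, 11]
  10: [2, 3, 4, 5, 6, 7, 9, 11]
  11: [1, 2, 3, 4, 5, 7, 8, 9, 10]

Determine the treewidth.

A width-4 tree decomposition is:
Bags: B1 = {2, 5, 9, 10, 11}  B2 = {2, 3, 5, 10, 11}  B3 = {3, 4, 5, 10, 11}  B4 = {3, 4, 5, 8, 11}  B5 = {1, 4, 5, 8, 11}  B6 = {2, 5, 6, 9, 10}  B7 = {3, 4, 7, 10, 11}
Tree: B1–B2, B2–B3, B3–B4, B4–B5, B1–B6, B3–B7
Every bag has size at most 5, so the width is 5 − 1 = 4 and tw(G) ≤ 4. Conversely, {1, 4, 5, 8, 11} is a clique of size 5, and the vertices of any clique must share a bag in every tree decomposition; so some bag has ≥ 5 vertices and tw(G) ≥ 4. Therefore the treewidth is 4.

4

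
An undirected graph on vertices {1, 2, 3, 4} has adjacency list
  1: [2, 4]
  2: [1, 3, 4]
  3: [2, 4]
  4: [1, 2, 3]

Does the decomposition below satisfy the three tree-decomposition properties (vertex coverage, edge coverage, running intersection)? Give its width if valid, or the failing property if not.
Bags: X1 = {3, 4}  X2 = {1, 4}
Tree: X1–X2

A tree decomposition must satisfy three properties: every vertex lies in some bag; for every edge, both endpoints lie together in some bag; and for every vertex, the bags containing it form a connected subtree. Here vertex 2 appears in no bag, so the decomposition is invalid.

No — vertex 2 appears in no bag.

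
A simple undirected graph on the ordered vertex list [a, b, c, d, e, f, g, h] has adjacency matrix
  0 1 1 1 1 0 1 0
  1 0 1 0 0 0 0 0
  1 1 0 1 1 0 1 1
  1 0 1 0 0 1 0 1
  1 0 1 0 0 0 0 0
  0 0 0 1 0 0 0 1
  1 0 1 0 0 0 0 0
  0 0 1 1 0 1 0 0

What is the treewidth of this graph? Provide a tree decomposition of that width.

Treewidth 2.
One such decomposition:
Bags: B1 = {a, c, d}  B2 = {a, c, e}  B3 = {a, b, c}  B4 = {a, c, g}  B5 = {c, d, h}  B6 = {d, f, h}
Tree: B1–B2, B1–B3, B2–B4, B1–B5, B5–B6

The largest bag has 3 vertices, giving width 2; this decomposition certifies tw(G) ≤ 2. For the lower bound, the 3 vertices {c, d, h} are pairwise adjacent, and any tree decomposition puts a clique entirely inside one bag — forcing width ≥ 2. Combining the bounds, tw(G) = 2.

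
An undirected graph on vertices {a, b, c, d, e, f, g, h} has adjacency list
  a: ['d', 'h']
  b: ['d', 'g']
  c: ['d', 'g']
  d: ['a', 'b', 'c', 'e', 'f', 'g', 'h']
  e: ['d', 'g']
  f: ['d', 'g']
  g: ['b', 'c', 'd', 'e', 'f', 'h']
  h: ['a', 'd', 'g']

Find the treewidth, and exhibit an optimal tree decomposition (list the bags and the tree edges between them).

Every bag has size at most 3, so the width is 3 − 1 = 2 and tw(G) ≤ 2. On the other hand G contains the 3-clique {d, f, g}. A clique must lie in a single bag of any decomposition, so no decomposition can have width below 2. Combining the bounds, tw(G) = 2.

Treewidth 2.
Bags: B1 = {c, d, g}  B2 = {d, f, g}  B3 = {b, d, g}  B4 = {d, g, h}  B5 = {a, d, h}  B6 = {d, e, g}
Tree: B1–B2, B1–B3, B3–B4, B4–B5, B2–B6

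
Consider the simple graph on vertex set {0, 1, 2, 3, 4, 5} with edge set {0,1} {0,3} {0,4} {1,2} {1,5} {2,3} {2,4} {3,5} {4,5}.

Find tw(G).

A width-3 tree decomposition is:
Bags: B1 = {0, 2, 3, 5}  B2 = {0, 1, 2, 5}  B3 = {0, 2, 4, 5}
Tree: B1–B2, B2–B3
Every bag has size at most 4, so the width is 4 − 1 = 3 and tw(G) ≤ 3. For the lower bound: the 4 vertex sets {2,3}, {1,5}, {0}, {4} are disjoint, each induces a connected subgraph, and every pair is joined by at least one edge of G. Contracting each set to a single vertex therefore yields K_{4} as a minor, and since treewidth is minor-monotone, tw(G) ≥ tw(K_{4}) = 3. Therefore the treewidth is 3.

3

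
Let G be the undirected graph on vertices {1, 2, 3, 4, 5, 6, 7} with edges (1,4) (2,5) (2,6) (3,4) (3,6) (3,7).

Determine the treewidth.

A width-1 tree decomposition is:
Bags: B1 = {1, 4}  B2 = {3, 4}  B3 = {3, 6}  B4 = {2, 6}  B5 = {2, 5}  B6 = {3, 7}
Tree: B1–B2, B2–B3, B3–B4, B4–B5, B2–B6
Each bag holds 2 vertices, so the decomposition has width 1, which upper-bounds the treewidth. Since G has at least one edge (e.g. 4–1), it is not an edgeless graph, so tw(G) ≥ 1. Therefore the treewidth is 1.

1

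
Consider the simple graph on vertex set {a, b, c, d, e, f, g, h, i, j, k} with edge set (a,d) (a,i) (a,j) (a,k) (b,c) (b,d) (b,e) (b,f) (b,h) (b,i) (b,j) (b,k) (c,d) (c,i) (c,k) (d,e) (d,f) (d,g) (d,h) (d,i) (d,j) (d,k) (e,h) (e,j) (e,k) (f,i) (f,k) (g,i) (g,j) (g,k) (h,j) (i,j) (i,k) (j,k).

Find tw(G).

A width-4 tree decomposition is:
Bags: B1 = {d, g, i, j, k}  B2 = {a, d, i, j, k}  B3 = {b, d, i, j, k}  B4 = {b, d, e, j, k}  B5 = {b, c, d, i, k}  B6 = {b, d, e, h, j}  B7 = {b, d, f, i, k}
Tree: B1–B2, B2–B3, B3–B4, B3–B5, B4–B6, B5–B7
The largest bag has 5 vertices, giving width 4; this decomposition certifies tw(G) ≤ 4. Conversely, {b, d, e, h, j} is a clique of size 5, and the vertices of any clique must share a bag in every tree decomposition; so some bag has ≥ 5 vertices and tw(G) ≥ 4. Combining the bounds, tw(G) = 4.

4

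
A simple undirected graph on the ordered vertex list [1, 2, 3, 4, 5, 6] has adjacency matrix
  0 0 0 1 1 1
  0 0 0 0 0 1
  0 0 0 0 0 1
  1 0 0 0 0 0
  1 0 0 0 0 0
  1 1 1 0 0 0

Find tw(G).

1

A width-1 tree decomposition is:
Bags: B1 = {1, 6}  B2 = {3, 6}  B3 = {2, 6}  B4 = {1, 5}  B5 = {1, 4}
Tree: B1–B2, B1–B3, B1–B4, B4–B5
Each bag holds 2 vertices, so the decomposition has width 1, which upper-bounds the treewidth. G has an edge, so its treewidth is at least 1. Combining the bounds, tw(G) = 1.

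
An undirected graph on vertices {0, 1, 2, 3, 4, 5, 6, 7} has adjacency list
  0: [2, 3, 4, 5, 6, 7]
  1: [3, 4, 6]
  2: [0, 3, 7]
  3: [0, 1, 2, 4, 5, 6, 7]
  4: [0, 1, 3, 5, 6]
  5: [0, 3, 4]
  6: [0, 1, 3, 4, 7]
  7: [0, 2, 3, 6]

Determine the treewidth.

A width-3 tree decomposition is:
Bags: B1 = {0, 3, 6, 7}  B2 = {0, 3, 4, 6}  B3 = {0, 3, 4, 5}  B4 = {1, 3, 4, 6}  B5 = {0, 2, 3, 7}
Tree: B1–B2, B2–B3, B2–B4, B1–B5
Each bag holds 4 vertices, so the decomposition has width 3, which upper-bounds the treewidth. On the other hand G contains the 4-clique {0, 2, 3, 7}. A clique must lie in a single bag of any decomposition, so no decomposition can have width below 3. Combining the bounds, tw(G) = 3.

3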